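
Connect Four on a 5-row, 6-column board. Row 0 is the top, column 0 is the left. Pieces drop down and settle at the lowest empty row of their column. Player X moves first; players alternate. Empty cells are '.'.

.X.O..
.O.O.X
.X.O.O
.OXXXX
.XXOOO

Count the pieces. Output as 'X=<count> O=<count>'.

X=9 O=9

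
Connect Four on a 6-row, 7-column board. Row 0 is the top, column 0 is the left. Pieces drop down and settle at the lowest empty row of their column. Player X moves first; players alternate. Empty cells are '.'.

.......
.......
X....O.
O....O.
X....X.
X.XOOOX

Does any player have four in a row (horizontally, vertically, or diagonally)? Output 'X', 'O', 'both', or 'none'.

none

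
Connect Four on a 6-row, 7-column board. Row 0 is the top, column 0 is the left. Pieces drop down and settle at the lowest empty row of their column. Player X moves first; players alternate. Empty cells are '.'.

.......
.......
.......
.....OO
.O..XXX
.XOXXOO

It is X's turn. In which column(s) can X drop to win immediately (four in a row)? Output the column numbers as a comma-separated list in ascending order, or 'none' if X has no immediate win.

col 0: drop X → no win
col 1: drop X → no win
col 2: drop X → no win
col 3: drop X → WIN!
col 4: drop X → no win
col 5: drop X → no win
col 6: drop X → no win

Answer: 3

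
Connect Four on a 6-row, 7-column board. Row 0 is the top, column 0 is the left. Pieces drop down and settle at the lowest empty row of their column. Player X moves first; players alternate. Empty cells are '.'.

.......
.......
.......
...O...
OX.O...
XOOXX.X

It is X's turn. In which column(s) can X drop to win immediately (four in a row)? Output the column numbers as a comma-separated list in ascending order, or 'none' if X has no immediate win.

Answer: 5

Derivation:
col 0: drop X → no win
col 1: drop X → no win
col 2: drop X → no win
col 3: drop X → no win
col 4: drop X → no win
col 5: drop X → WIN!
col 6: drop X → no win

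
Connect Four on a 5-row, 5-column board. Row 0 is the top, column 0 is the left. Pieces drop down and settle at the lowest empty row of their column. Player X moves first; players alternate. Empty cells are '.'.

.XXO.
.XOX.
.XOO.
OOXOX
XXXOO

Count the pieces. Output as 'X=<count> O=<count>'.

X=10 O=9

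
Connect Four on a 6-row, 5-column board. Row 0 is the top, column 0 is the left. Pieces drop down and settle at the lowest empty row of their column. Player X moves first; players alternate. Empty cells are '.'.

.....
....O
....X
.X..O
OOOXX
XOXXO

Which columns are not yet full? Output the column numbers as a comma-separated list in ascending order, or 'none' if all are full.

Answer: 0,1,2,3,4

Derivation:
col 0: top cell = '.' → open
col 1: top cell = '.' → open
col 2: top cell = '.' → open
col 3: top cell = '.' → open
col 4: top cell = '.' → open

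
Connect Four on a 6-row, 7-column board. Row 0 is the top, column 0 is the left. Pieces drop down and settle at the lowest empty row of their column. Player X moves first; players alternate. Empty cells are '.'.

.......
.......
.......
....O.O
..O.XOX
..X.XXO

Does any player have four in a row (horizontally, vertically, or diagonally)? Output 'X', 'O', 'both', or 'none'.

none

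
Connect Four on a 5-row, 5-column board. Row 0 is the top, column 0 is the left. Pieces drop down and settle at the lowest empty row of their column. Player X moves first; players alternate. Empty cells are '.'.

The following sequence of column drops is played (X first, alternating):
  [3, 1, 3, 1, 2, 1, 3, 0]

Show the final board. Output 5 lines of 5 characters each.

Move 1: X drops in col 3, lands at row 4
Move 2: O drops in col 1, lands at row 4
Move 3: X drops in col 3, lands at row 3
Move 4: O drops in col 1, lands at row 3
Move 5: X drops in col 2, lands at row 4
Move 6: O drops in col 1, lands at row 2
Move 7: X drops in col 3, lands at row 2
Move 8: O drops in col 0, lands at row 4

Answer: .....
.....
.O.X.
.O.X.
OOXX.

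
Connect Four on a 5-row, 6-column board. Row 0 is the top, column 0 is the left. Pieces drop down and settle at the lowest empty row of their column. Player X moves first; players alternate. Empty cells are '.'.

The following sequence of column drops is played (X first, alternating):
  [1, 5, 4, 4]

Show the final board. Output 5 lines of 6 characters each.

Answer: ......
......
......
....O.
.X..XO

Derivation:
Move 1: X drops in col 1, lands at row 4
Move 2: O drops in col 5, lands at row 4
Move 3: X drops in col 4, lands at row 4
Move 4: O drops in col 4, lands at row 3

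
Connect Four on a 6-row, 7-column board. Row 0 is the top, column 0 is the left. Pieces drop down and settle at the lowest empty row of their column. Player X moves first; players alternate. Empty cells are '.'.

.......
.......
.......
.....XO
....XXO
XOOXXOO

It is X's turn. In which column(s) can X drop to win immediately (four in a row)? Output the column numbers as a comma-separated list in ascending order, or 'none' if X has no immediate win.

Answer: 6

Derivation:
col 0: drop X → no win
col 1: drop X → no win
col 2: drop X → no win
col 3: drop X → no win
col 4: drop X → no win
col 5: drop X → no win
col 6: drop X → WIN!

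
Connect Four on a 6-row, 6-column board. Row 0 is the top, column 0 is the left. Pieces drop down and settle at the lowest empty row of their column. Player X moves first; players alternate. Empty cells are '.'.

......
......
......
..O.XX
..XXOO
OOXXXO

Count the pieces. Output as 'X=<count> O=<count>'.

X=7 O=6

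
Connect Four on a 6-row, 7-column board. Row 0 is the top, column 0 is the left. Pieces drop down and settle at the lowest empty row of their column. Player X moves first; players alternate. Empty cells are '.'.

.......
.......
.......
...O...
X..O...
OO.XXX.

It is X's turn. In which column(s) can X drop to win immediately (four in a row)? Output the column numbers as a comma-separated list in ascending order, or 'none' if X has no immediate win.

Answer: 2,6

Derivation:
col 0: drop X → no win
col 1: drop X → no win
col 2: drop X → WIN!
col 3: drop X → no win
col 4: drop X → no win
col 5: drop X → no win
col 6: drop X → WIN!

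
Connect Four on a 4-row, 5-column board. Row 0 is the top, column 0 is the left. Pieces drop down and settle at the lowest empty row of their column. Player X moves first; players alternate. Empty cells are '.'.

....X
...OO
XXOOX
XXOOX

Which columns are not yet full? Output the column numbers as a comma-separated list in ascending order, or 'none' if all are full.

Answer: 0,1,2,3

Derivation:
col 0: top cell = '.' → open
col 1: top cell = '.' → open
col 2: top cell = '.' → open
col 3: top cell = '.' → open
col 4: top cell = 'X' → FULL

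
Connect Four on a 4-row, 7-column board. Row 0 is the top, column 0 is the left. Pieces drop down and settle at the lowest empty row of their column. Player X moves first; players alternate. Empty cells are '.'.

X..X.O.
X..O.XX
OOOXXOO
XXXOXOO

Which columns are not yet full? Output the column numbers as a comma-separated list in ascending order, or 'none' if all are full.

col 0: top cell = 'X' → FULL
col 1: top cell = '.' → open
col 2: top cell = '.' → open
col 3: top cell = 'X' → FULL
col 4: top cell = '.' → open
col 5: top cell = 'O' → FULL
col 6: top cell = '.' → open

Answer: 1,2,4,6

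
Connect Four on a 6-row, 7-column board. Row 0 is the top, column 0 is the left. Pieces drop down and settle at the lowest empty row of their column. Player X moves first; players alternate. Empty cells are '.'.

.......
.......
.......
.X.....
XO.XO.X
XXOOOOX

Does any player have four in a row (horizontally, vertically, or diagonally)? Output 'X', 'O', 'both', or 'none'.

O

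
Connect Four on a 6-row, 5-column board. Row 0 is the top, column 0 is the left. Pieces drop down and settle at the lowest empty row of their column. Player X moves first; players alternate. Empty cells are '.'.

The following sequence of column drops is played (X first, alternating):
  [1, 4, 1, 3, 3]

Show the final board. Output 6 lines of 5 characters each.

Answer: .....
.....
.....
.....
.X.X.
.X.OO

Derivation:
Move 1: X drops in col 1, lands at row 5
Move 2: O drops in col 4, lands at row 5
Move 3: X drops in col 1, lands at row 4
Move 4: O drops in col 3, lands at row 5
Move 5: X drops in col 3, lands at row 4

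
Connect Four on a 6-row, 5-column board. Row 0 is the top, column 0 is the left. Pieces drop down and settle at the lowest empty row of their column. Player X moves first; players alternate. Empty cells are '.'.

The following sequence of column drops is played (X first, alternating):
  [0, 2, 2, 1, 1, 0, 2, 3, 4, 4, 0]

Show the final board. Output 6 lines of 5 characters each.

Move 1: X drops in col 0, lands at row 5
Move 2: O drops in col 2, lands at row 5
Move 3: X drops in col 2, lands at row 4
Move 4: O drops in col 1, lands at row 5
Move 5: X drops in col 1, lands at row 4
Move 6: O drops in col 0, lands at row 4
Move 7: X drops in col 2, lands at row 3
Move 8: O drops in col 3, lands at row 5
Move 9: X drops in col 4, lands at row 5
Move 10: O drops in col 4, lands at row 4
Move 11: X drops in col 0, lands at row 3

Answer: .....
.....
.....
X.X..
OXX.O
XOOOX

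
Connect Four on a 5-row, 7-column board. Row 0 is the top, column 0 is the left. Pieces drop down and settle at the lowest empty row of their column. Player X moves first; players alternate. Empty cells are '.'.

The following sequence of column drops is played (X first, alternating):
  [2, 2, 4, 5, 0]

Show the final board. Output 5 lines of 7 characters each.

Move 1: X drops in col 2, lands at row 4
Move 2: O drops in col 2, lands at row 3
Move 3: X drops in col 4, lands at row 4
Move 4: O drops in col 5, lands at row 4
Move 5: X drops in col 0, lands at row 4

Answer: .......
.......
.......
..O....
X.X.XO.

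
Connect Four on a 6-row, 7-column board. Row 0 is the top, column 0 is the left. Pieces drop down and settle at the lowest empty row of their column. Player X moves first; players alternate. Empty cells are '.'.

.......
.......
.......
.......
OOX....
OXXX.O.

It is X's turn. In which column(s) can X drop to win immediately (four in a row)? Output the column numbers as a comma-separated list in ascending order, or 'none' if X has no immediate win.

col 0: drop X → no win
col 1: drop X → no win
col 2: drop X → no win
col 3: drop X → no win
col 4: drop X → WIN!
col 5: drop X → no win
col 6: drop X → no win

Answer: 4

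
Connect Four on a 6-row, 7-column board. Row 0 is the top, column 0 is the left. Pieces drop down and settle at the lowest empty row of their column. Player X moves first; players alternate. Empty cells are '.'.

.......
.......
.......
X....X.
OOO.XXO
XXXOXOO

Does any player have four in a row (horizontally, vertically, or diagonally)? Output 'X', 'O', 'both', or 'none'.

none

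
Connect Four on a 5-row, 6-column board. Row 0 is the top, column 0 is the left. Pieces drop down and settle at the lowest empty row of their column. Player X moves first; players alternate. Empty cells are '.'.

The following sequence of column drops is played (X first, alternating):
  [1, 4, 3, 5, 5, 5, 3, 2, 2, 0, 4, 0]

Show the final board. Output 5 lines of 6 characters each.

Move 1: X drops in col 1, lands at row 4
Move 2: O drops in col 4, lands at row 4
Move 3: X drops in col 3, lands at row 4
Move 4: O drops in col 5, lands at row 4
Move 5: X drops in col 5, lands at row 3
Move 6: O drops in col 5, lands at row 2
Move 7: X drops in col 3, lands at row 3
Move 8: O drops in col 2, lands at row 4
Move 9: X drops in col 2, lands at row 3
Move 10: O drops in col 0, lands at row 4
Move 11: X drops in col 4, lands at row 3
Move 12: O drops in col 0, lands at row 3

Answer: ......
......
.....O
O.XXXX
OXOXOO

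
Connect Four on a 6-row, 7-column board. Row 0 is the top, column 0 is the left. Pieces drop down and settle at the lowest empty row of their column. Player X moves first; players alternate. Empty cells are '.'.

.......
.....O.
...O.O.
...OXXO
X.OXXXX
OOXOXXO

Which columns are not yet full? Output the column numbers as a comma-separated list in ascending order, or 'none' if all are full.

Answer: 0,1,2,3,4,5,6

Derivation:
col 0: top cell = '.' → open
col 1: top cell = '.' → open
col 2: top cell = '.' → open
col 3: top cell = '.' → open
col 4: top cell = '.' → open
col 5: top cell = '.' → open
col 6: top cell = '.' → open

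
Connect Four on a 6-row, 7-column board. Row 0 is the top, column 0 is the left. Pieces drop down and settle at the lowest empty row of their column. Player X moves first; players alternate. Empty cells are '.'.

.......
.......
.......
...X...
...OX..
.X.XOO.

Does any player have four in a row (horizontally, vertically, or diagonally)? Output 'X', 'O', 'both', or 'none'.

none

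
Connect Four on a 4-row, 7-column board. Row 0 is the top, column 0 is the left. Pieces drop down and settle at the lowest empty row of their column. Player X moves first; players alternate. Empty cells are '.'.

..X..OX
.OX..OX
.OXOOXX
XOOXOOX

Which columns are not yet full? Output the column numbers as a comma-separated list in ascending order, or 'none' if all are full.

col 0: top cell = '.' → open
col 1: top cell = '.' → open
col 2: top cell = 'X' → FULL
col 3: top cell = '.' → open
col 4: top cell = '.' → open
col 5: top cell = 'O' → FULL
col 6: top cell = 'X' → FULL

Answer: 0,1,3,4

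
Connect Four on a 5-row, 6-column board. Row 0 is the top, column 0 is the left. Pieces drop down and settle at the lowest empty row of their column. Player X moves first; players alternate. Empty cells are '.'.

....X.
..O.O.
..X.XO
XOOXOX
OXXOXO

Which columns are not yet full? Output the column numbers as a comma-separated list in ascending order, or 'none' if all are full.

Answer: 0,1,2,3,5

Derivation:
col 0: top cell = '.' → open
col 1: top cell = '.' → open
col 2: top cell = '.' → open
col 3: top cell = '.' → open
col 4: top cell = 'X' → FULL
col 5: top cell = '.' → open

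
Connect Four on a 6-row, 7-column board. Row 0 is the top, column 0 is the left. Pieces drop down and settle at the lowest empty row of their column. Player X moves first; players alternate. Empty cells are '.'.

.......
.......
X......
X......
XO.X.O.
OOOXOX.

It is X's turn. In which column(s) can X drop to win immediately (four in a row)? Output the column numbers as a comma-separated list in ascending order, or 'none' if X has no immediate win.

Answer: 0

Derivation:
col 0: drop X → WIN!
col 1: drop X → no win
col 2: drop X → no win
col 3: drop X → no win
col 4: drop X → no win
col 5: drop X → no win
col 6: drop X → no win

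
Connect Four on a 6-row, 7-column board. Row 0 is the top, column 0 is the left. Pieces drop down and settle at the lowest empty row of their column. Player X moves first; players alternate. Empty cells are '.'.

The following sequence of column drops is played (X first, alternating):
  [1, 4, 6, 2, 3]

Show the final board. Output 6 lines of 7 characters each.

Answer: .......
.......
.......
.......
.......
.XOXO.X

Derivation:
Move 1: X drops in col 1, lands at row 5
Move 2: O drops in col 4, lands at row 5
Move 3: X drops in col 6, lands at row 5
Move 4: O drops in col 2, lands at row 5
Move 5: X drops in col 3, lands at row 5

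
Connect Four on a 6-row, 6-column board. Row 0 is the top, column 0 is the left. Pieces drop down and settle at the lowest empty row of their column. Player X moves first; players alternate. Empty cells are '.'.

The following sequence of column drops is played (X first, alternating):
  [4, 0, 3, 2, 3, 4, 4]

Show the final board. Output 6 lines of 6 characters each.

Answer: ......
......
......
....X.
...XO.
O.OXX.

Derivation:
Move 1: X drops in col 4, lands at row 5
Move 2: O drops in col 0, lands at row 5
Move 3: X drops in col 3, lands at row 5
Move 4: O drops in col 2, lands at row 5
Move 5: X drops in col 3, lands at row 4
Move 6: O drops in col 4, lands at row 4
Move 7: X drops in col 4, lands at row 3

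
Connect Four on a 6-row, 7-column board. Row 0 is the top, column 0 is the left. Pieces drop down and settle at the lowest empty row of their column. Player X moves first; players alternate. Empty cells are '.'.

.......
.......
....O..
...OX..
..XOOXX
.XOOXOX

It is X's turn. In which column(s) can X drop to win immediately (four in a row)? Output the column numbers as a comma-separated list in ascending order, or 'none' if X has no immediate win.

Answer: 3

Derivation:
col 0: drop X → no win
col 1: drop X → no win
col 2: drop X → no win
col 3: drop X → WIN!
col 4: drop X → no win
col 5: drop X → no win
col 6: drop X → no win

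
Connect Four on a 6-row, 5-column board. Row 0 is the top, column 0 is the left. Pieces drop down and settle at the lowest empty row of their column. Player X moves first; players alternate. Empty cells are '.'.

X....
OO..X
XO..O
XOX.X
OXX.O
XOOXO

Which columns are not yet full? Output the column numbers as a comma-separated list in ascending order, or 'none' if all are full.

Answer: 1,2,3,4

Derivation:
col 0: top cell = 'X' → FULL
col 1: top cell = '.' → open
col 2: top cell = '.' → open
col 3: top cell = '.' → open
col 4: top cell = '.' → open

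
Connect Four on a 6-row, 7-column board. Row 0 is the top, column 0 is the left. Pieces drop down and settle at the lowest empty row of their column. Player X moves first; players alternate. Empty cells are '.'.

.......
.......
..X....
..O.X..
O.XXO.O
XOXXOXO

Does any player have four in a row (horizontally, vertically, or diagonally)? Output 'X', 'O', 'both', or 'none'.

none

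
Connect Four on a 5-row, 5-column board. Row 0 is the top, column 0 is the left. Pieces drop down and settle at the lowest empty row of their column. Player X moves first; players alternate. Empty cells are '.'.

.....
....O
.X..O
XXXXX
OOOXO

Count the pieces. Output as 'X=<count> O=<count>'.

X=7 O=6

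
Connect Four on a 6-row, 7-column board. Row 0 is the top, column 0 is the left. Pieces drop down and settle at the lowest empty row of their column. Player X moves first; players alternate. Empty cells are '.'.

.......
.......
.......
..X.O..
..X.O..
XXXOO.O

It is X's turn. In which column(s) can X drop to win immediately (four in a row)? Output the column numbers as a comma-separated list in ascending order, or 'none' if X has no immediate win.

col 0: drop X → no win
col 1: drop X → no win
col 2: drop X → WIN!
col 3: drop X → no win
col 4: drop X → no win
col 5: drop X → no win
col 6: drop X → no win

Answer: 2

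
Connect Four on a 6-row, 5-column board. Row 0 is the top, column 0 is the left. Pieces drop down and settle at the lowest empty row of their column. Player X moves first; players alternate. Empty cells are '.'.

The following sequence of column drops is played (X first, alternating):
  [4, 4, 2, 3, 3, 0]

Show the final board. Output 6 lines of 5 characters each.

Answer: .....
.....
.....
.....
...XO
O.XOX

Derivation:
Move 1: X drops in col 4, lands at row 5
Move 2: O drops in col 4, lands at row 4
Move 3: X drops in col 2, lands at row 5
Move 4: O drops in col 3, lands at row 5
Move 5: X drops in col 3, lands at row 4
Move 6: O drops in col 0, lands at row 5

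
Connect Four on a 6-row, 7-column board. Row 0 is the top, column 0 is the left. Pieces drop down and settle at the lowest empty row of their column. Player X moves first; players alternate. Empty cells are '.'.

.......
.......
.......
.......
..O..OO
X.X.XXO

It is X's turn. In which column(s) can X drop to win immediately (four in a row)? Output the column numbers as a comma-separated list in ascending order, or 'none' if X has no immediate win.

col 0: drop X → no win
col 1: drop X → no win
col 2: drop X → no win
col 3: drop X → WIN!
col 4: drop X → no win
col 5: drop X → no win
col 6: drop X → no win

Answer: 3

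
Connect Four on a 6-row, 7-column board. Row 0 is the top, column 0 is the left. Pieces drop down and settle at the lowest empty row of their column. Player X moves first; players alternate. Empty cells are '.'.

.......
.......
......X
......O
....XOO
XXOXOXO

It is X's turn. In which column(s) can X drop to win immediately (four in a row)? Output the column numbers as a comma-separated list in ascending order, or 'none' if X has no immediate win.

col 0: drop X → no win
col 1: drop X → no win
col 2: drop X → no win
col 3: drop X → no win
col 4: drop X → no win
col 5: drop X → WIN!
col 6: drop X → no win

Answer: 5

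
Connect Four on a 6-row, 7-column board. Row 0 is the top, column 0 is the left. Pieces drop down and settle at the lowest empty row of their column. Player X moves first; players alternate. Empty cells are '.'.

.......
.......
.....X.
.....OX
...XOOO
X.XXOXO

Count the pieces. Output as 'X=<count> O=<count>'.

X=7 O=6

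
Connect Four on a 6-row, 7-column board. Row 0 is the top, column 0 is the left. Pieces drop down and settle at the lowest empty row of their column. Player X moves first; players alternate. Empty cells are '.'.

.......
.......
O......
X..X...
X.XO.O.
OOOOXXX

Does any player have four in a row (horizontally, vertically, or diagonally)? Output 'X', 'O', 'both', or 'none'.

O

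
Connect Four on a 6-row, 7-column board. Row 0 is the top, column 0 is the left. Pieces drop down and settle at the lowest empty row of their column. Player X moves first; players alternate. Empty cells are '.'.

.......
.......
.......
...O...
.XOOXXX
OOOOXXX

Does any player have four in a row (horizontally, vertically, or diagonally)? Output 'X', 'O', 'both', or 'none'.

O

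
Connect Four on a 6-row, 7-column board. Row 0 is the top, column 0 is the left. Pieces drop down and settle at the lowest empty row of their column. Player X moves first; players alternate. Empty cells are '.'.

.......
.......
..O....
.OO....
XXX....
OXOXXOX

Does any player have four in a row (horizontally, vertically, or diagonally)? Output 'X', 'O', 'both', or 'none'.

none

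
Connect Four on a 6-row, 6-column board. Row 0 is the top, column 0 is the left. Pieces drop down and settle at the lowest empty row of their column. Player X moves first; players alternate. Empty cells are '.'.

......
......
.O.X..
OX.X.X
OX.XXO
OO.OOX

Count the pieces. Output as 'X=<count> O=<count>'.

X=8 O=8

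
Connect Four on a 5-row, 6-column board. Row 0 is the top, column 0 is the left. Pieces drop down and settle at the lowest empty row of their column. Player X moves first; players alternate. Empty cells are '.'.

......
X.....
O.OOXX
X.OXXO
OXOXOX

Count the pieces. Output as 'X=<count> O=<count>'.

X=9 O=8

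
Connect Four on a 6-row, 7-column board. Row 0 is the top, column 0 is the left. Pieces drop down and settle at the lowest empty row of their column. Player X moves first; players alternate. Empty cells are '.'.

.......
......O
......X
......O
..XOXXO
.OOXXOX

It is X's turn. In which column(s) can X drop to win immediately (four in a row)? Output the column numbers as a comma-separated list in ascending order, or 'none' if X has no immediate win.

col 0: drop X → no win
col 1: drop X → no win
col 2: drop X → no win
col 3: drop X → no win
col 4: drop X → no win
col 5: drop X → WIN!
col 6: drop X → no win

Answer: 5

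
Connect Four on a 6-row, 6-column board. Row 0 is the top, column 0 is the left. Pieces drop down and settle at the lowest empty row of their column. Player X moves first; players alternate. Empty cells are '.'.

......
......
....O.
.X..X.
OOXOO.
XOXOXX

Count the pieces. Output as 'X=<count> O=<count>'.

X=7 O=7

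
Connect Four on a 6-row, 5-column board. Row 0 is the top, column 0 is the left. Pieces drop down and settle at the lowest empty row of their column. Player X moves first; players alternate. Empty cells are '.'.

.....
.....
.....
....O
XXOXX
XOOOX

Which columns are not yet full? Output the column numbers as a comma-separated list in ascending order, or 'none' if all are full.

Answer: 0,1,2,3,4

Derivation:
col 0: top cell = '.' → open
col 1: top cell = '.' → open
col 2: top cell = '.' → open
col 3: top cell = '.' → open
col 4: top cell = '.' → open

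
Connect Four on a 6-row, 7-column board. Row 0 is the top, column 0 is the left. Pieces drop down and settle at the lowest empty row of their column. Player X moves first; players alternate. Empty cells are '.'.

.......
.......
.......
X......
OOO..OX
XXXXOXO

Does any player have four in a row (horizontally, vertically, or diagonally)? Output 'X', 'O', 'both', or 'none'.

X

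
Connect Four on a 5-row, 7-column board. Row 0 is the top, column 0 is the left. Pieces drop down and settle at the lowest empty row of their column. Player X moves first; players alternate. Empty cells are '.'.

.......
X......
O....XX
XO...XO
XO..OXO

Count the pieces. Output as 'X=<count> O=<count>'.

X=7 O=6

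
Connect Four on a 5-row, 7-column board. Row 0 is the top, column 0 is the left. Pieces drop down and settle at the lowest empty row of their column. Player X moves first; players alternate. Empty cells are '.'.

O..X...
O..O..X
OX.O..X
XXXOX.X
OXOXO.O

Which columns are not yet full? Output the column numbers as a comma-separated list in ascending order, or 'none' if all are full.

Answer: 1,2,4,5,6

Derivation:
col 0: top cell = 'O' → FULL
col 1: top cell = '.' → open
col 2: top cell = '.' → open
col 3: top cell = 'X' → FULL
col 4: top cell = '.' → open
col 5: top cell = '.' → open
col 6: top cell = '.' → open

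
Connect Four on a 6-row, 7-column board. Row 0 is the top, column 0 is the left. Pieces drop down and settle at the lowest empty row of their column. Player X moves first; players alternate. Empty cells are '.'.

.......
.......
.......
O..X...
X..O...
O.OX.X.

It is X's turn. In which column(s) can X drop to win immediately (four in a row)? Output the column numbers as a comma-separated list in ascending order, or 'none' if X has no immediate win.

Answer: none

Derivation:
col 0: drop X → no win
col 1: drop X → no win
col 2: drop X → no win
col 3: drop X → no win
col 4: drop X → no win
col 5: drop X → no win
col 6: drop X → no win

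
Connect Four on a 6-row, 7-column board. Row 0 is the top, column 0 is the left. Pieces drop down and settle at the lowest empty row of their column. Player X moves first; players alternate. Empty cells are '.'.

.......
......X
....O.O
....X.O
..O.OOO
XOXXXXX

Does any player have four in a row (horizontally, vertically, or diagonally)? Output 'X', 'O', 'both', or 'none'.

X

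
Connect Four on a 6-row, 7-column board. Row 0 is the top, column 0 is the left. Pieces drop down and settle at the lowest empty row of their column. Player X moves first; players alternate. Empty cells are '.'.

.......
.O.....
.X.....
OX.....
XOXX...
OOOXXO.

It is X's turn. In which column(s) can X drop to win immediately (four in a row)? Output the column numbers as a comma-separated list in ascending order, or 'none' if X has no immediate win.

col 0: drop X → WIN!
col 1: drop X → no win
col 2: drop X → WIN!
col 3: drop X → no win
col 4: drop X → no win
col 5: drop X → no win
col 6: drop X → no win

Answer: 0,2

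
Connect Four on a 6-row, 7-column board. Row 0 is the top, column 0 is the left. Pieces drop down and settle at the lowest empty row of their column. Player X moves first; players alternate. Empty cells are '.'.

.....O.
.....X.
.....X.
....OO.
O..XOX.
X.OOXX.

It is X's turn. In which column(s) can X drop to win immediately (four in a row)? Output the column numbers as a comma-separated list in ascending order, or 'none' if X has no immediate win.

Answer: none

Derivation:
col 0: drop X → no win
col 1: drop X → no win
col 2: drop X → no win
col 3: drop X → no win
col 4: drop X → no win
col 6: drop X → no win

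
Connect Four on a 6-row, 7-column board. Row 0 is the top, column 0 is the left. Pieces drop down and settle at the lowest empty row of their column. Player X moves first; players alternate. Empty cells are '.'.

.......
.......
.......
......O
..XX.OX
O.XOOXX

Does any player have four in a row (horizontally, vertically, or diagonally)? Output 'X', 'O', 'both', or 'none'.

none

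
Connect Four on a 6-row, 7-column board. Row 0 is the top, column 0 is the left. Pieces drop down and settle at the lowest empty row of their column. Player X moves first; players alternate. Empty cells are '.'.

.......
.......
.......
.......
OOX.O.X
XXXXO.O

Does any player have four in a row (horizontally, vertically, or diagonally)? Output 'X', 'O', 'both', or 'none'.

X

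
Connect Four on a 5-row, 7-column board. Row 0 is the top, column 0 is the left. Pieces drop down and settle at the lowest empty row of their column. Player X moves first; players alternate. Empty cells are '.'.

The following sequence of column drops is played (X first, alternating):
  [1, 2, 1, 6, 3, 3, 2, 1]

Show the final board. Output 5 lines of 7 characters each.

Move 1: X drops in col 1, lands at row 4
Move 2: O drops in col 2, lands at row 4
Move 3: X drops in col 1, lands at row 3
Move 4: O drops in col 6, lands at row 4
Move 5: X drops in col 3, lands at row 4
Move 6: O drops in col 3, lands at row 3
Move 7: X drops in col 2, lands at row 3
Move 8: O drops in col 1, lands at row 2

Answer: .......
.......
.O.....
.XXO...
.XOX..O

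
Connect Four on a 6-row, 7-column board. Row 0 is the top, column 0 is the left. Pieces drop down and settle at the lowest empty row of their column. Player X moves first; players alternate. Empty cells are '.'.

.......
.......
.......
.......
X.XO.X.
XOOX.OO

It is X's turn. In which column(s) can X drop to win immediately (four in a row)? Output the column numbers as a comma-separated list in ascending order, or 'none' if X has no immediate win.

Answer: none

Derivation:
col 0: drop X → no win
col 1: drop X → no win
col 2: drop X → no win
col 3: drop X → no win
col 4: drop X → no win
col 5: drop X → no win
col 6: drop X → no win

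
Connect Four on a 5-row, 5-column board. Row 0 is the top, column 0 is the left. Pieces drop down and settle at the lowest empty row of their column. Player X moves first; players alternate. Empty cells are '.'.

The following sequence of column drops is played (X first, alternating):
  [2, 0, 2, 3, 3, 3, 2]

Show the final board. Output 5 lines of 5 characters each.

Answer: .....
.....
..XO.
..XX.
O.XO.

Derivation:
Move 1: X drops in col 2, lands at row 4
Move 2: O drops in col 0, lands at row 4
Move 3: X drops in col 2, lands at row 3
Move 4: O drops in col 3, lands at row 4
Move 5: X drops in col 3, lands at row 3
Move 6: O drops in col 3, lands at row 2
Move 7: X drops in col 2, lands at row 2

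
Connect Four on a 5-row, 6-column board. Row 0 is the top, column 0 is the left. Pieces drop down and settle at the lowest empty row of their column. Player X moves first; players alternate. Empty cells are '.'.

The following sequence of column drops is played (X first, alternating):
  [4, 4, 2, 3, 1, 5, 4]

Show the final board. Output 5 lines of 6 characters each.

Move 1: X drops in col 4, lands at row 4
Move 2: O drops in col 4, lands at row 3
Move 3: X drops in col 2, lands at row 4
Move 4: O drops in col 3, lands at row 4
Move 5: X drops in col 1, lands at row 4
Move 6: O drops in col 5, lands at row 4
Move 7: X drops in col 4, lands at row 2

Answer: ......
......
....X.
....O.
.XXOXO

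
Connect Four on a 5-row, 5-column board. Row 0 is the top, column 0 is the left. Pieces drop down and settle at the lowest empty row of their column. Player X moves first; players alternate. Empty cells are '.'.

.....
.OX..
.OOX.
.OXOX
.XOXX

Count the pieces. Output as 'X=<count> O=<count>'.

X=7 O=6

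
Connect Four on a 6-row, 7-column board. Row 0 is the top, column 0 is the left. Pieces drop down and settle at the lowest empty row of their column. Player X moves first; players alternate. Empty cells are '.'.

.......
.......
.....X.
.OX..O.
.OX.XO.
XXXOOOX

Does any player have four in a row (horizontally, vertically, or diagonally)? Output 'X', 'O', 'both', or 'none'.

none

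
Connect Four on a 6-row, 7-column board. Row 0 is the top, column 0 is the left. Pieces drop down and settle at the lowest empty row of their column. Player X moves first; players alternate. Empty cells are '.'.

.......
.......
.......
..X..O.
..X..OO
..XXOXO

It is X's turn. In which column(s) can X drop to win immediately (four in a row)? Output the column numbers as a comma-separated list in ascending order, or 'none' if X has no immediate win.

Answer: 2

Derivation:
col 0: drop X → no win
col 1: drop X → no win
col 2: drop X → WIN!
col 3: drop X → no win
col 4: drop X → no win
col 5: drop X → no win
col 6: drop X → no win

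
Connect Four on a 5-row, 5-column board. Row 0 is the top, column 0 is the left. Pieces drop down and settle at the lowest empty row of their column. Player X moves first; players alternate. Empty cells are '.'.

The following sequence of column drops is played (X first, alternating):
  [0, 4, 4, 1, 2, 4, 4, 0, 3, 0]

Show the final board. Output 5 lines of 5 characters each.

Move 1: X drops in col 0, lands at row 4
Move 2: O drops in col 4, lands at row 4
Move 3: X drops in col 4, lands at row 3
Move 4: O drops in col 1, lands at row 4
Move 5: X drops in col 2, lands at row 4
Move 6: O drops in col 4, lands at row 2
Move 7: X drops in col 4, lands at row 1
Move 8: O drops in col 0, lands at row 3
Move 9: X drops in col 3, lands at row 4
Move 10: O drops in col 0, lands at row 2

Answer: .....
....X
O...O
O...X
XOXXO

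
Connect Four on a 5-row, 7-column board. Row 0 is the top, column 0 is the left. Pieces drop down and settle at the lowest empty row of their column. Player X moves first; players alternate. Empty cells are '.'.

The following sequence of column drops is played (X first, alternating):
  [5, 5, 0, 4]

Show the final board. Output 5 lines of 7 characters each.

Move 1: X drops in col 5, lands at row 4
Move 2: O drops in col 5, lands at row 3
Move 3: X drops in col 0, lands at row 4
Move 4: O drops in col 4, lands at row 4

Answer: .......
.......
.......
.....O.
X...OX.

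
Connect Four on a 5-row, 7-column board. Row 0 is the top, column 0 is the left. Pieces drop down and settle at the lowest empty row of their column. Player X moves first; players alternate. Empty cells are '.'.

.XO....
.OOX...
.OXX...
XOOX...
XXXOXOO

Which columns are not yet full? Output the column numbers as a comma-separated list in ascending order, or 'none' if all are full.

col 0: top cell = '.' → open
col 1: top cell = 'X' → FULL
col 2: top cell = 'O' → FULL
col 3: top cell = '.' → open
col 4: top cell = '.' → open
col 5: top cell = '.' → open
col 6: top cell = '.' → open

Answer: 0,3,4,5,6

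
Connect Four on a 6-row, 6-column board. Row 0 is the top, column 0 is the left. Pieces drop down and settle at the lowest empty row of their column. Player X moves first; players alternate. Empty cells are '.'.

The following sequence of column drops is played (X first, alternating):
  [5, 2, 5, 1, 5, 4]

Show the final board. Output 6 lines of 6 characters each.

Answer: ......
......
......
.....X
.....X
.OO.OX

Derivation:
Move 1: X drops in col 5, lands at row 5
Move 2: O drops in col 2, lands at row 5
Move 3: X drops in col 5, lands at row 4
Move 4: O drops in col 1, lands at row 5
Move 5: X drops in col 5, lands at row 3
Move 6: O drops in col 4, lands at row 5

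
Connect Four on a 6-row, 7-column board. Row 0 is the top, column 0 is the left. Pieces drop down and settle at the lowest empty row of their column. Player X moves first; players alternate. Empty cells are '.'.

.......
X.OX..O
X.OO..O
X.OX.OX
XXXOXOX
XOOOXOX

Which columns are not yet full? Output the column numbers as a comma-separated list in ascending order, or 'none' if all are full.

col 0: top cell = '.' → open
col 1: top cell = '.' → open
col 2: top cell = '.' → open
col 3: top cell = '.' → open
col 4: top cell = '.' → open
col 5: top cell = '.' → open
col 6: top cell = '.' → open

Answer: 0,1,2,3,4,5,6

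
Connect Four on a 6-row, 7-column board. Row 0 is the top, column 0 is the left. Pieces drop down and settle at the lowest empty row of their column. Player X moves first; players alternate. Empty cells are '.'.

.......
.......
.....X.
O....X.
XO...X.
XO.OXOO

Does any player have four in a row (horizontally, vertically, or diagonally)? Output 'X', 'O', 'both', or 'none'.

none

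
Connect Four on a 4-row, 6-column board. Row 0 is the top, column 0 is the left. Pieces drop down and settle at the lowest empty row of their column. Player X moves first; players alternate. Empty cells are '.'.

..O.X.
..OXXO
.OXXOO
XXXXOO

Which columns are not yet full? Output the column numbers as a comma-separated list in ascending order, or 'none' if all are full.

Answer: 0,1,3,5

Derivation:
col 0: top cell = '.' → open
col 1: top cell = '.' → open
col 2: top cell = 'O' → FULL
col 3: top cell = '.' → open
col 4: top cell = 'X' → FULL
col 5: top cell = '.' → open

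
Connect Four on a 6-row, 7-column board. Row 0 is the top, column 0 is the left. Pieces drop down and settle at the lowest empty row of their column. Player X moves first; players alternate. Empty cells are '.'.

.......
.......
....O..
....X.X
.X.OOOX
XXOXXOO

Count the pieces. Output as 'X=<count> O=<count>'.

X=8 O=7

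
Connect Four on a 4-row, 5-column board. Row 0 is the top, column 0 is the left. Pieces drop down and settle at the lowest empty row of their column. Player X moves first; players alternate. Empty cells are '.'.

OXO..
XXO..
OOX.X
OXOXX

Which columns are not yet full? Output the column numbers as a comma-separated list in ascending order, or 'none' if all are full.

Answer: 3,4

Derivation:
col 0: top cell = 'O' → FULL
col 1: top cell = 'X' → FULL
col 2: top cell = 'O' → FULL
col 3: top cell = '.' → open
col 4: top cell = '.' → open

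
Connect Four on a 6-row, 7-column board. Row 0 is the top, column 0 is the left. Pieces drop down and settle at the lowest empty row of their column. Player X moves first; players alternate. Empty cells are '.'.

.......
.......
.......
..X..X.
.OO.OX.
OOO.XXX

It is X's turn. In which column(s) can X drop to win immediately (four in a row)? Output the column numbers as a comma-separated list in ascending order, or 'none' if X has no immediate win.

col 0: drop X → no win
col 1: drop X → no win
col 2: drop X → no win
col 3: drop X → WIN!
col 4: drop X → no win
col 5: drop X → WIN!
col 6: drop X → no win

Answer: 3,5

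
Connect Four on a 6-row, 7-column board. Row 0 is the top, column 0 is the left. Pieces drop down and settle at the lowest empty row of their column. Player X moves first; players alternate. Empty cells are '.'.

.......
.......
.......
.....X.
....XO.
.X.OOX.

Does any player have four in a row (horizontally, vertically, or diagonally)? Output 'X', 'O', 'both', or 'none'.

none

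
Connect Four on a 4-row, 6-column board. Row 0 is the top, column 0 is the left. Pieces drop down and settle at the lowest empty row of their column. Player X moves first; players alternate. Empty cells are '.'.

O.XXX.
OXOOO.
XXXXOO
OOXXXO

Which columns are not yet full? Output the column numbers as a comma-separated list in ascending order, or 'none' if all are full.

col 0: top cell = 'O' → FULL
col 1: top cell = '.' → open
col 2: top cell = 'X' → FULL
col 3: top cell = 'X' → FULL
col 4: top cell = 'X' → FULL
col 5: top cell = '.' → open

Answer: 1,5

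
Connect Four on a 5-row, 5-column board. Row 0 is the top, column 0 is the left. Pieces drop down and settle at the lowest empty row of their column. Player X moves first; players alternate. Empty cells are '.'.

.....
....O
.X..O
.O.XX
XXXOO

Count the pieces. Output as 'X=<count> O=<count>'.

X=6 O=5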